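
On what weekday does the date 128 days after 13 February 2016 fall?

First find the weekday of Feb 13, 2016. Doomsday rule: the anchor day for the 2000s is Tuesday. For year 16: 16÷12 = 1 r 4, and 4÷4 = 1, so 1+4+1 = 6.
Tuesday + 6 ≡ Monday — that's 2016's doomsday.
In February the doomsday date is Feb 29 (2016 is a leap year (divisible by 4)).
Feb 13 is 16 days before Feb 29; 16 mod 7 = 2, so Monday − 2 = Saturday.
128 mod 7 = 2, so 128 days after a Saturday is Saturday + 2 = Monday.

Monday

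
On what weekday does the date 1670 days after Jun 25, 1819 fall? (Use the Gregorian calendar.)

Jun 25, 1819 is a Friday.
1670 mod 7 = 4, so 1670 days after a Friday is Friday + 4 = Tuesday.

Tuesday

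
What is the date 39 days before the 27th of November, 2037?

−27 → Oct 31, 2037 (end of Oct, 31 days; 12 left).
−12 → Oct 19, 2037.

October 19, 2037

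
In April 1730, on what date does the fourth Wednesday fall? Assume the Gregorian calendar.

April 26, 1730

April 1, 1730 is a Saturday.
The first Wednesday is therefore April 5 (4 days later).
The fourth Wednesday is 5 + 3×7 = April 26.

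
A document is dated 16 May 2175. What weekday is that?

Tuesday

Doomsday rule: the anchor day for the 2100s is Sunday. For year 75: 75÷12 = 6 r 3, and 3÷4 = 0, so 6+3+0 = 9.
Sunday + 9 ≡ Tuesday — that's 2175's doomsday.
In May the doomsday date is May 9.
May 16 is 7 days after May 9; 7 mod 7 = 0, so Tuesday + 0 = Tuesday.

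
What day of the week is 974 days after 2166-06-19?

Jun 19, 2166 is a Thursday.
974 mod 7 = 1, so 974 days after a Thursday is Thursday + 1 = Friday.

Friday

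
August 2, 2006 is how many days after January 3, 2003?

Jan 3, 2003 → Jan 3, 2004: 365 days.
Jan 3, 2004 → Jan 3, 2005: 366 days (Feb 29, 2004 is in that span).
Jan 3, 2005 → Jan 3, 2006: 365 days.
Jan 3, 2006 → Feb 3, 2006: 31 days (January has 31).
Feb 3, 2006 → Mar 3, 2006: 28 days (February has 28).
Mar 3, 2006 → Apr 3, 2006: 31 days (March has 31).
Apr 3, 2006 → May 3, 2006: 30 days (April has 30).
May 3, 2006 → Jun 3, 2006: 31 days (May has 31).
Jun 3, 2006 → Jul 3, 2006: 30 days (June has 30).
Jul 3, 2006 → Aug 2, 2006: 30 days.
Total: 1307 days.

1307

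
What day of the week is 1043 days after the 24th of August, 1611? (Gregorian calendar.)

First find the weekday of Aug 24, 1611. Doomsday rule: the anchor day for the 1600s is Tuesday. For year 11: 11÷12 = 0 r 11, and 11÷4 = 2, so 0+11+2 = 13.
Tuesday + 13 ≡ Monday — that's 1611's doomsday.
In August the doomsday date is Aug 8.
Aug 24 is 16 days after Aug 8; 16 mod 7 = 2, so Monday + 2 = Wednesday.
1043 mod 7 = 0, so 1043 days after a Wednesday is Wednesday + 0 = Wednesday.

Wednesday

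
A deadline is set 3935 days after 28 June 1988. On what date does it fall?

April 7, 1999

+365 (one year) → Jun 28, 1989 (3570 left).
+365 (one year) → Jun 28, 1990 (3205 left).
+365 (one year) → Jun 28, 1991 (2840 left).
+366 (one year; includes Feb 29, 1992) → Jun 28, 1992 (2474 left).
+365 (one year) → Jun 28, 1993 (2109 left).
+365 (one year) → Jun 28, 1994 (1744 left).
+365 (one year) → Jun 28, 1995 (1379 left).
+366 (one year; includes Feb 29, 1996) → Jun 28, 1996 (1013 left).
+365 (one year) → Jun 28, 1997 (648 left).
+365 (one year) → Jun 28, 1998 (283 left).
Jun has 30 days: +3 → Jul 1, 1998 (280 left).
Jul has 31 days: +31 → Aug 1, 1998 (249 left).
Aug has 31 days: +31 → Sep 1, 1998 (218 left).
Sep has 30 days: +30 → Oct 1, 1998 (188 left).
Oct has 31 days: +31 → Nov 1, 1998 (157 left).
Nov has 30 days: +30 → Dec 1, 1998 (127 left).
Dec has 31 days: +31 → Jan 1, 1999 (96 left).
Jan has 31 days: +31 → Feb 1, 1999 (65 left).
Feb has 28 days: +28 → Mar 1, 1999 (37 left).
Mar has 31 days: +31 → Apr 1, 1999 (6 left).
+6 → Apr 7, 1999.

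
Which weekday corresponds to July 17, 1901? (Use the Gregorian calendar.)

January 1, 1901 is a Tuesday.
Jan 1, 1901 → Feb 1, 1901: 31 days (January has 31).
Feb 1, 1901 → Mar 1, 1901: 28 days (February has 28).
Mar 1, 1901 → Apr 1, 1901: 31 days (March has 31).
Apr 1, 1901 → May 1, 1901: 30 days (April has 30).
May 1, 1901 → Jun 1, 1901: 31 days (May has 31).
Jun 1, 1901 → Jul 1, 1901: 30 days (June has 30).
Jul 1, 1901 → Jul 17, 1901: 16 days.
Total: 197 days.
197 mod 7 = 1, so Tuesday + 1 = Wednesday.

Wednesday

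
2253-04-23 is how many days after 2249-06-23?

1400

Jun 23, 2249 → Jun 23, 2250: 365 days.
Jun 23, 2250 → Jun 23, 2251: 365 days.
Jun 23, 2251 → Jun 23, 2252: 366 days (Feb 29, 2252 is in that span).
Jun 23, 2252 → Jul 23, 2252: 30 days (June has 30).
Jul 23, 2252 → Aug 23, 2252: 31 days (July has 31).
Aug 23, 2252 → Sep 23, 2252: 31 days (August has 31).
Sep 23, 2252 → Oct 23, 2252: 30 days (September has 30).
Oct 23, 2252 → Nov 23, 2252: 31 days (October has 31).
Nov 23, 2252 → Dec 23, 2252: 30 days (November has 30).
Dec 23, 2252 → Jan 23, 2253: 31 days (December has 31).
Jan 23, 2253 → Feb 23, 2253: 31 days (January has 31).
Feb 23, 2253 → Mar 23, 2253: 28 days (February has 28).
Mar 23, 2253 → Apr 23, 2253: 31 days.
Total: 1400 days.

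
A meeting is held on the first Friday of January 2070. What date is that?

January 1, 2070 is a Wednesday.
The first Friday is therefore January 3 (2 days later).

January 3, 2070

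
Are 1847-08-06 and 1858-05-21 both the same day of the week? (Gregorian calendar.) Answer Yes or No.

From Aug 6, 1847 to May 21, 1858 is 3941 days.
3941 mod 7 = 0, so they are the same weekday.
(Aug 6, 1847 is a Friday; May 21, 1858 is a Friday.)

Yes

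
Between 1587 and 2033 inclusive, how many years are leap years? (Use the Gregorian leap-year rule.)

109

Multiples of 4 in [1587,2033]: 112.
Of those, multiples of 100: 5 (not leap unless ÷400).
Multiples of 400: 2.
Leap years = 112 − 5 + 2 = 109.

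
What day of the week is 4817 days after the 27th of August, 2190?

Aug 27, 2190 is a Friday.
4817 mod 7 = 1, so 4817 days after a Friday is Friday + 1 = Saturday.

Saturday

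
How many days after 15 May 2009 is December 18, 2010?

582

May 15, 2009 → May 15, 2010: 365 days.
May 15, 2010 → Jun 15, 2010: 31 days (May has 31).
Jun 15, 2010 → Jul 15, 2010: 30 days (June has 30).
Jul 15, 2010 → Aug 15, 2010: 31 days (July has 31).
Aug 15, 2010 → Sep 15, 2010: 31 days (August has 31).
Sep 15, 2010 → Oct 15, 2010: 30 days (September has 30).
Oct 15, 2010 → Nov 15, 2010: 31 days (October has 31).
Nov 15, 2010 → Dec 15, 2010: 30 days (November has 30).
Dec 15, 2010 → Dec 18, 2010: 3 days.
Total: 582 days.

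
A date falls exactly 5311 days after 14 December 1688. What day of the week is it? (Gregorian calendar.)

Sunday

Dec 14, 1688 is a Tuesday.
5311 mod 7 = 5, so 5311 days after a Tuesday is Tuesday + 5 = Sunday.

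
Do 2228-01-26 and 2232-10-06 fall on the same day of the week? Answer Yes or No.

From Jan 26, 2228 to Oct 6, 2232 is 1715 days.
1715 mod 7 = 0, so they are the same weekday.
(Jan 26, 2228 is a Saturday; Oct 6, 2232 is a Saturday.)

Yes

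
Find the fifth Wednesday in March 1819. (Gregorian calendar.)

March 31, 1819

March 1, 1819 is a Monday.
The first Wednesday is therefore March 3 (2 days later).
The fifth Wednesday is 3 + 4×7 = March 31.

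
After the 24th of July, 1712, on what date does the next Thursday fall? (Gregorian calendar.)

July 28, 1712

Jul 24, 1712 is a Sunday.
From Sunday to the next Thursday is 4 days.
Jul 24, 1712 + 4 = Jul 28, 1712.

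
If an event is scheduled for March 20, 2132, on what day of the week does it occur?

Doomsday rule: the anchor day for the 2100s is Sunday. For year 32: 32÷12 = 2 r 8, and 8÷4 = 2, so 2+8+2 = 12.
Sunday + 12 ≡ Friday — that's 2132's doomsday.
In March the doomsday date is Mar 14.
Mar 20 is 6 days after Mar 14; 6 mod 7 = 6, so Friday + 6 = Thursday.

Thursday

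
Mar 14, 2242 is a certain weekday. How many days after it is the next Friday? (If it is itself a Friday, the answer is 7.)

4

Mar 14, 2242 is a Monday.
From Monday to the next Friday is 4 days.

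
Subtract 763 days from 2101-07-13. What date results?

−365 (one year) → Jul 13, 2100 (398 left).
−13 → Jun 30, 2100 (end of Jun, 30 days; 385 left).
−30 → May 31, 2100 (end of May, 31 days; 355 left).
−31 → Apr 30, 2100 (end of Apr, 30 days; 324 left).
−30 → Mar 31, 2100 (end of Mar, 31 days; 294 left).
−31 → Feb 28, 2100 (end of Feb, 28 days; 263 left).
−28 → Jan 31, 2100 (end of Jan, 31 days; 235 left).
−31 → Dec 31, 2099 (end of Dec, 31 days; 204 left).
−31 → Nov 30, 2099 (end of Nov, 30 days; 173 left).
−30 → Oct 31, 2099 (end of Oct, 31 days; 143 left).
−31 → Sep 30, 2099 (end of Sep, 30 days; 112 left).
−30 → Aug 31, 2099 (end of Aug, 31 days; 82 left).
−31 → Jul 31, 2099 (end of Jul, 31 days; 51 left).
−31 → Jun 30, 2099 (end of Jun, 30 days; 20 left).
−20 → Jun 10, 2099.

June 10, 2099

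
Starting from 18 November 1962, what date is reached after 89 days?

February 15, 1963

Nov has 30 days: +13 → Dec 1, 1962 (76 left).
Dec has 31 days: +31 → Jan 1, 1963 (45 left).
Jan has 31 days: +31 → Feb 1, 1963 (14 left).
+14 → Feb 15, 1963.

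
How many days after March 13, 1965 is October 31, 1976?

4250

Mar 13, 1965 → Mar 13, 1966: 365 days.
Mar 13, 1966 → Mar 13, 1967: 365 days.
Mar 13, 1967 → Mar 13, 1968: 366 days (Feb 29, 1968 is in that span).
Mar 13, 1968 → Mar 13, 1969: 365 days.
Mar 13, 1969 → Mar 13, 1970: 365 days.
Mar 13, 1970 → Mar 13, 1971: 365 days.
Mar 13, 1971 → Mar 13, 1972: 366 days (Feb 29, 1972 is in that span).
Mar 13, 1972 → Mar 13, 1973: 365 days.
Mar 13, 1973 → Mar 13, 1974: 365 days.
Mar 13, 1974 → Mar 13, 1975: 365 days.
Mar 13, 1975 → Mar 13, 1976: 366 days (Feb 29, 1976 is in that span).
Mar 13, 1976 → Apr 13, 1976: 31 days (March has 31).
Apr 13, 1976 → May 13, 1976: 30 days (April has 30).
May 13, 1976 → Jun 13, 1976: 31 days (May has 31).
Jun 13, 1976 → Jul 13, 1976: 30 days (June has 30).
Jul 13, 1976 → Aug 13, 1976: 31 days (July has 31).
Aug 13, 1976 → Sep 13, 1976: 31 days (August has 31).
Sep 13, 1976 → Oct 13, 1976: 30 days (September has 30).
Oct 13, 1976 → Oct 31, 1976: 18 days.
Total: 4250 days.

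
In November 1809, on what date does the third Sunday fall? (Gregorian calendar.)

November 1, 1809 is a Wednesday.
The first Sunday is therefore November 5 (4 days later).
The third Sunday is 5 + 2×7 = November 19.

November 19, 1809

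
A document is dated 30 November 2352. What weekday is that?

Sunday

Doomsday rule: the anchor day for the 2300s is Wednesday. For year 52: 52÷12 = 4 r 4, and 4÷4 = 1, so 4+4+1 = 9.
Wednesday + 9 ≡ Friday — that's 2352's doomsday.
In November the doomsday date is Nov 7.
Nov 30 is 23 days after Nov 7; 23 mod 7 = 2, so Friday + 2 = Sunday.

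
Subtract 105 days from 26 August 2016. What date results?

May 13, 2016

−26 → Jul 31, 2016 (end of Jul, 31 days; 79 left).
−31 → Jun 30, 2016 (end of Jun, 30 days; 48 left).
−30 → May 31, 2016 (end of May, 31 days; 18 left).
−18 → May 13, 2016.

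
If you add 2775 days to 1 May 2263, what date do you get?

December 5, 2270

+366 (one year; includes Feb 29, 2264) → May 1, 2264 (2409 left).
+365 (one year) → May 1, 2265 (2044 left).
+365 (one year) → May 1, 2266 (1679 left).
+365 (one year) → May 1, 2267 (1314 left).
+366 (one year; includes Feb 29, 2268) → May 1, 2268 (948 left).
+365 (one year) → May 1, 2269 (583 left).
+365 (one year) → May 1, 2270 (218 left).
May has 31 days: +31 → Jun 1, 2270 (187 left).
Jun has 30 days: +30 → Jul 1, 2270 (157 left).
Jul has 31 days: +31 → Aug 1, 2270 (126 left).
Aug has 31 days: +31 → Sep 1, 2270 (95 left).
Sep has 30 days: +30 → Oct 1, 2270 (65 left).
Oct has 31 days: +31 → Nov 1, 2270 (34 left).
Nov has 30 days: +30 → Dec 1, 2270 (4 left).
+4 → Dec 5, 2270.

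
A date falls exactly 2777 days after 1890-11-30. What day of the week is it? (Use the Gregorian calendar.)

Friday

First find the weekday of Nov 30, 1890. Doomsday rule: the anchor day for the 1800s is Friday. For year 90: 90÷12 = 7 r 6, and 6÷4 = 1, so 7+6+1 = 14.
Friday + 14 ≡ Friday — that's 1890's doomsday.
In November the doomsday date is Nov 7.
Nov 30 is 23 days after Nov 7; 23 mod 7 = 2, so Friday + 2 = Sunday.
2777 mod 7 = 5, so 2777 days after a Sunday is Sunday + 5 = Friday.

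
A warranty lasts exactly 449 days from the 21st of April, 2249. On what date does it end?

July 14, 2250

+365 (one year) → Apr 21, 2250 (84 left).
Apr has 30 days: +10 → May 1, 2250 (74 left).
May has 31 days: +31 → Jun 1, 2250 (43 left).
Jun has 30 days: +30 → Jul 1, 2250 (13 left).
+13 → Jul 14, 2250.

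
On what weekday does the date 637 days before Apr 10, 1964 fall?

Friday

First find the weekday of Apr 10, 1964. Doomsday rule: the anchor day for the 1900s is Wednesday. For year 64: 64÷12 = 5 r 4, and 4÷4 = 1, so 5+4+1 = 10.
Wednesday + 10 ≡ Saturday — that's 1964's doomsday.
In April the doomsday date is Apr 4.
Apr 10 is 6 days after Apr 4; 6 mod 7 = 6, so Saturday + 6 = Friday.
637 mod 7 = 0, so 637 days before a Friday is Friday − 0 = Friday.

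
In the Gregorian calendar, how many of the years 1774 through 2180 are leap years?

99

Multiples of 4 in [1774,2180]: 102.
Of those, multiples of 100: 4 (not leap unless ÷400).
Multiples of 400: 1.
Leap years = 102 − 4 + 1 = 99.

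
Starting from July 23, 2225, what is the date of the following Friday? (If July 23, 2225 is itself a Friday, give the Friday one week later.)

July 29, 2225

Jul 23, 2225 is a Saturday.
From Saturday to the next Friday is 6 days.
Jul 23, 2225 + 6 = Jul 29, 2225.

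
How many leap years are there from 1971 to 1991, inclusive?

5

Multiples of 4 in [1971,1991]: 5.
Of those, multiples of 100: 0 (not leap unless ÷400).
Multiples of 400: 0.
Leap years = 5 − 0 + 0 = 5.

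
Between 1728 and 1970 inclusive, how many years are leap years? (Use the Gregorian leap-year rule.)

59

Multiples of 4 in [1728,1970]: 61.
Of those, multiples of 100: 2 (not leap unless ÷400).
Multiples of 400: 0.
Leap years = 61 − 2 + 0 = 59.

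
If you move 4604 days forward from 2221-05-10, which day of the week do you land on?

First find the weekday of May 10, 2221. Doomsday rule: the anchor day for the 2200s is Friday. For year 21: 21÷12 = 1 r 9, and 9÷4 = 2, so 1+9+2 = 12.
Friday + 12 ≡ Wednesday — that's 2221's doomsday.
In May the doomsday date is May 9.
May 10 is 1 day after May 9; 1 mod 7 = 1, so Wednesday + 1 = Thursday.
4604 mod 7 = 5, so 4604 days after a Thursday is Thursday + 5 = Tuesday.

Tuesday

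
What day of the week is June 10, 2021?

January 1, 2021 is a Friday.
Jan 1, 2021 → Feb 1, 2021: 31 days (January has 31).
Feb 1, 2021 → Mar 1, 2021: 28 days (February has 28).
Mar 1, 2021 → Apr 1, 2021: 31 days (March has 31).
Apr 1, 2021 → May 1, 2021: 30 days (April has 30).
May 1, 2021 → Jun 1, 2021: 31 days (May has 31).
Jun 1, 2021 → Jun 10, 2021: 9 days.
Total: 160 days.
160 mod 7 = 6, so Friday + 6 = Thursday.

Thursday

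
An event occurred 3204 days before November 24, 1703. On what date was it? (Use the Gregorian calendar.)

February 14, 1695

−365 (one year) → Nov 24, 1702 (2839 left).
−365 (one year) → Nov 24, 1701 (2474 left).
−365 (one year) → Nov 24, 1700 (2109 left).
−365 (one year) → Nov 24, 1699 (1744 left).
−365 (one year) → Nov 24, 1698 (1379 left).
−365 (one year) → Nov 24, 1697 (1014 left).
−365 (one year) → Nov 24, 1696 (649 left).
−366 (one year; includes Feb 29, 1696) → Nov 24, 1695 (283 left).
−24 → Oct 31, 1695 (end of Oct, 31 days; 259 left).
−31 → Sep 30, 1695 (end of Sep, 30 days; 228 left).
−30 → Aug 31, 1695 (end of Aug, 31 days; 198 left).
−31 → Jul 31, 1695 (end of Jul, 31 days; 167 left).
−31 → Jun 30, 1695 (end of Jun, 30 days; 136 left).
−30 → May 31, 1695 (end of May, 31 days; 106 left).
−31 → Apr 30, 1695 (end of Apr, 30 days; 75 left).
−30 → Mar 31, 1695 (end of Mar, 31 days; 45 left).
−31 → Feb 28, 1695 (end of Feb, 28 days; 14 left).
−14 → Feb 14, 1695.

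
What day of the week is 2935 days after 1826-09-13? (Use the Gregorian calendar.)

Sep 13, 1826 is a Wednesday.
2935 mod 7 = 2, so 2935 days after a Wednesday is Wednesday + 2 = Friday.

Friday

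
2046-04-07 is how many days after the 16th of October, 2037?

3095

Oct 16, 2037 → Oct 16, 2038: 365 days.
Oct 16, 2038 → Oct 16, 2039: 365 days.
Oct 16, 2039 → Oct 16, 2040: 366 days (Feb 29, 2040 is in that span).
Oct 16, 2040 → Oct 16, 2041: 365 days.
Oct 16, 2041 → Oct 16, 2042: 365 days.
Oct 16, 2042 → Oct 16, 2043: 365 days.
Oct 16, 2043 → Oct 16, 2044: 366 days (Feb 29, 2044 is in that span).
Oct 16, 2044 → Oct 16, 2045: 365 days.
Oct 16, 2045 → Nov 16, 2045: 31 days (October has 31).
Nov 16, 2045 → Dec 16, 2045: 30 days (November has 30).
Dec 16, 2045 → Jan 16, 2046: 31 days (December has 31).
Jan 16, 2046 → Feb 16, 2046: 31 days (January has 31).
Feb 16, 2046 → Mar 16, 2046: 28 days (February has 28).
Mar 16, 2046 → Apr 7, 2046: 22 days.
Total: 3095 days.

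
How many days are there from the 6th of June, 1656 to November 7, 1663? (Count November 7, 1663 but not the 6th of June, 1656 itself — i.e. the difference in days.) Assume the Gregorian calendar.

2710

Jun 6, 1656 → Jun 6, 1657: 365 days.
Jun 6, 1657 → Jun 6, 1658: 365 days.
Jun 6, 1658 → Jun 6, 1659: 365 days.
Jun 6, 1659 → Jun 6, 1660: 366 days (Feb 29, 1660 is in that span).
Jun 6, 1660 → Jun 6, 1661: 365 days.
Jun 6, 1661 → Jun 6, 1662: 365 days.
Jun 6, 1662 → Jun 6, 1663: 365 days.
Jun 6, 1663 → Jul 6, 1663: 30 days (June has 30).
Jul 6, 1663 → Aug 6, 1663: 31 days (July has 31).
Aug 6, 1663 → Sep 6, 1663: 31 days (August has 31).
Sep 6, 1663 → Oct 6, 1663: 30 days (September has 30).
Oct 6, 1663 → Nov 6, 1663: 31 days (October has 31).
Nov 6, 1663 → Nov 7, 1663: 1 days.
Total: 2710 days.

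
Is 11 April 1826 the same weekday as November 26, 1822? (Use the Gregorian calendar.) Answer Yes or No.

From Nov 26, 1822 to Apr 11, 1826 is 1232 days.
1232 mod 7 = 0, so they are the same weekday.
(Nov 26, 1822 is a Tuesday; Apr 11, 1826 is a Tuesday.)

Yes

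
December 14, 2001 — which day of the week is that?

January 1, 2001 is a Monday.
Jan 1, 2001 → Feb 1, 2001: 31 days (January has 31).
Feb 1, 2001 → Mar 1, 2001: 28 days (February has 28).
Mar 1, 2001 → Apr 1, 2001: 31 days (March has 31).
Apr 1, 2001 → May 1, 2001: 30 days (April has 30).
May 1, 2001 → Jun 1, 2001: 31 days (May has 31).
Jun 1, 2001 → Jul 1, 2001: 30 days (June has 30).
Jul 1, 2001 → Aug 1, 2001: 31 days (July has 31).
Aug 1, 2001 → Sep 1, 2001: 31 days (August has 31).
Sep 1, 2001 → Oct 1, 2001: 30 days (September has 30).
Oct 1, 2001 → Nov 1, 2001: 31 days (October has 31).
Nov 1, 2001 → Dec 1, 2001: 30 days (November has 30).
Dec 1, 2001 → Dec 14, 2001: 13 days.
Total: 347 days.
347 mod 7 = 4, so Monday + 4 = Friday.

Friday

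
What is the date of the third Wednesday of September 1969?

September 1, 1969 is a Monday.
The first Wednesday is therefore September 3 (2 days later).
The third Wednesday is 3 + 2×7 = September 17.

September 17, 1969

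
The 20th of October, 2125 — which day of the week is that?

Doomsday rule: the anchor day for the 2100s is Sunday. For year 25: 25÷12 = 2 r 1, and 1÷4 = 0, so 2+1+0 = 3.
Sunday + 3 ≡ Wednesday — that's 2125's doomsday.
In October the doomsday date is Oct 10.
Oct 20 is 10 days after Oct 10; 10 mod 7 = 3, so Wednesday + 3 = Saturday.

Saturday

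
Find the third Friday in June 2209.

June 16, 2209

June 1, 2209 is a Thursday.
The first Friday is therefore June 2 (1 days later).
The third Friday is 2 + 2×7 = June 16.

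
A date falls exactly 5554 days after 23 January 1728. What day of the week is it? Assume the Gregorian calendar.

Monday

First find the weekday of Jan 23, 1728. Doomsday rule: the anchor day for the 1700s is Sunday. For year 28: 28÷12 = 2 r 4, and 4÷4 = 1, so 2+4+1 = 7.
Sunday + 7 ≡ Sunday — that's 1728's doomsday.
In January the doomsday date is Jan 4 (1728 is a leap year (divisible by 4)).
Jan 23 is 19 days after Jan 4; 19 mod 7 = 5, so Sunday + 5 = Friday.
5554 mod 7 = 3, so 5554 days after a Friday is Friday + 3 = Monday.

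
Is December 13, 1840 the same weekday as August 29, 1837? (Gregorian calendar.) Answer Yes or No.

No

From Aug 29, 1837 to Dec 13, 1840 is 1202 days.
1202 mod 7 = 5, so they are different weekdays.
(Aug 29, 1837 is a Tuesday; Dec 13, 1840 is a Sunday.)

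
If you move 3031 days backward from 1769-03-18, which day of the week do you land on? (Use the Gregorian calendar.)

Saturday

Mar 18, 1769 is a Saturday.
3031 mod 7 = 0, so 3031 days before a Saturday is Saturday − 0 = Saturday.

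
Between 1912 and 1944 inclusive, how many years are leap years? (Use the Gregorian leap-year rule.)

Multiples of 4 in [1912,1944]: 9.
Of those, multiples of 100: 0 (not leap unless ÷400).
Multiples of 400: 0.
Leap years = 9 − 0 + 0 = 9.

9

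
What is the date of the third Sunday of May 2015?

May 1, 2015 is a Friday.
The first Sunday is therefore May 3 (2 days later).
The third Sunday is 3 + 2×7 = May 17.

May 17, 2015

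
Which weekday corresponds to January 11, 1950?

January 1, 1950 is a Sunday.
Jan 1, 1950 → Jan 11, 1950: 10 days.
Total: 10 days.
10 mod 7 = 3, so Sunday + 3 = Wednesday.

Wednesday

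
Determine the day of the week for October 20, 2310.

Thursday

Doomsday rule: the anchor day for the 2300s is Wednesday. For year 10: 10÷12 = 0 r 10, and 10÷4 = 2, so 0+10+2 = 12.
Wednesday + 12 ≡ Monday — that's 2310's doomsday.
In October the doomsday date is Oct 10.
Oct 20 is 10 days after Oct 10; 10 mod 7 = 3, so Monday + 3 = Thursday.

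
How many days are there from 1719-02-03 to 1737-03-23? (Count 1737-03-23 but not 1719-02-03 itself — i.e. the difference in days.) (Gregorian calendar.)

6623

Feb 3, 1719 → Feb 3, 1720: 365 days.
Feb 3, 1720 → Feb 3, 1721: 366 days (Feb 29, 1720 is in that span).
Feb 3, 1721 → Feb 3, 1722: 365 days.
Feb 3, 1722 → Feb 3, 1723: 365 days.
Feb 3, 1723 → Feb 3, 1724: 365 days.
Feb 3, 1724 → Feb 3, 1725: 366 days (Feb 29, 1724 is in that span).
Feb 3, 1725 → Feb 3, 1726: 365 days.
Feb 3, 1726 → Feb 3, 1727: 365 days.
Feb 3, 1727 → Feb 3, 1728: 365 days.
Feb 3, 1728 → Feb 3, 1729: 366 days (Feb 29, 1728 is in that span).
Feb 3, 1729 → Feb 3, 1730: 365 days.
Feb 3, 1730 → Feb 3, 1731: 365 days.
Feb 3, 1731 → Feb 3, 1732: 365 days.
Feb 3, 1732 → Feb 3, 1733: 366 days (Feb 29, 1732 is in that span).
Feb 3, 1733 → Feb 3, 1734: 365 days.
Feb 3, 1734 → Feb 3, 1735: 365 days.
Feb 3, 1735 → Feb 3, 1736: 365 days.
Feb 3, 1736 → Feb 3, 1737: 366 days (Feb 29, 1736 is in that span).
Feb 3, 1737 → Mar 3, 1737: 28 days (February has 28).
Mar 3, 1737 → Mar 23, 1737: 20 days.
Total: 6623 days.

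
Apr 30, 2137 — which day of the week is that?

Tuesday

January 1, 2137 is a Tuesday.
Jan 1, 2137 → Feb 1, 2137: 31 days (January has 31).
Feb 1, 2137 → Mar 1, 2137: 28 days (February has 28).
Mar 1, 2137 → Apr 1, 2137: 31 days (March has 31).
Apr 1, 2137 → Apr 30, 2137: 29 days.
Total: 119 days.
119 mod 7 = 0, so Tuesday + 0 = Tuesday.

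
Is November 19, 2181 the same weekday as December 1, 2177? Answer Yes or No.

Yes

From Dec 1, 2177 to Nov 19, 2181 is 1449 days.
1449 mod 7 = 0, so they are the same weekday.
(Dec 1, 2177 is a Monday; Nov 19, 2181 is a Monday.)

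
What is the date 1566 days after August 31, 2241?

+365 (one year) → Aug 31, 2242 (1201 left).
+365 (one year) → Aug 31, 2243 (836 left).
+366 (one year; includes Feb 29, 2244) → Aug 31, 2244 (470 left).
+365 (one year) → Aug 31, 2245 (105 left).
Aug has 31 days: +1 → Sep 1, 2245 (104 left).
Sep has 30 days: +30 → Oct 1, 2245 (74 left).
Oct has 31 days: +31 → Nov 1, 2245 (43 left).
Nov has 30 days: +30 → Dec 1, 2245 (13 left).
+13 → Dec 14, 2245.

December 14, 2245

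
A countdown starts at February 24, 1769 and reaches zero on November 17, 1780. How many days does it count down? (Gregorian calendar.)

4284

Feb 24, 1769 → Feb 24, 1770: 365 days.
Feb 24, 1770 → Feb 24, 1771: 365 days.
Feb 24, 1771 → Feb 24, 1772: 365 days.
Feb 24, 1772 → Feb 24, 1773: 366 days (Feb 29, 1772 is in that span).
Feb 24, 1773 → Feb 24, 1774: 365 days.
Feb 24, 1774 → Feb 24, 1775: 365 days.
Feb 24, 1775 → Feb 24, 1776: 365 days.
Feb 24, 1776 → Feb 24, 1777: 366 days (Feb 29, 1776 is in that span).
Feb 24, 1777 → Feb 24, 1778: 365 days.
Feb 24, 1778 → Feb 24, 1779: 365 days.
Feb 24, 1779 → Feb 24, 1780: 365 days.
Feb 24, 1780 → Mar 24, 1780: 29 days (February has 29).
Mar 24, 1780 → Apr 24, 1780: 31 days (March has 31).
Apr 24, 1780 → May 24, 1780: 30 days (April has 30).
May 24, 1780 → Jun 24, 1780: 31 days (May has 31).
Jun 24, 1780 → Jul 24, 1780: 30 days (June has 30).
Jul 24, 1780 → Aug 24, 1780: 31 days (July has 31).
Aug 24, 1780 → Sep 24, 1780: 31 days (August has 31).
Sep 24, 1780 → Oct 24, 1780: 30 days (September has 30).
Oct 24, 1780 → Nov 17, 1780: 24 days.
Total: 4284 days.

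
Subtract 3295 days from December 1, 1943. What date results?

November 23, 1934

−365 (one year) → Dec 1, 1942 (2930 left).
−365 (one year) → Dec 1, 1941 (2565 left).
−365 (one year) → Dec 1, 1940 (2200 left).
−366 (one year; includes Feb 29, 1940) → Dec 1, 1939 (1834 left).
−365 (one year) → Dec 1, 1938 (1469 left).
−365 (one year) → Dec 1, 1937 (1104 left).
−365 (one year) → Dec 1, 1936 (739 left).
−366 (one year; includes Feb 29, 1936) → Dec 1, 1935 (373 left).
−1 → Nov 30, 1935 (end of Nov, 30 days; 372 left).
−30 → Oct 31, 1935 (end of Oct, 31 days; 342 left).
−31 → Sep 30, 1935 (end of Sep, 30 days; 311 left).
−30 → Aug 31, 1935 (end of Aug, 31 days; 281 left).
−31 → Jul 31, 1935 (end of Jul, 31 days; 250 left).
−31 → Jun 30, 1935 (end of Jun, 30 days; 219 left).
−30 → May 31, 1935 (end of May, 31 days; 189 left).
−31 → Apr 30, 1935 (end of Apr, 30 days; 158 left).
−30 → Mar 31, 1935 (end of Mar, 31 days; 128 left).
−31 → Feb 28, 1935 (end of Feb, 28 days; 97 left).
−28 → Jan 31, 1935 (end of Jan, 31 days; 69 left).
−31 → Dec 31, 1934 (end of Dec, 31 days; 38 left).
−31 → Nov 30, 1934 (end of Nov, 30 days; 7 left).
−7 → Nov 23, 1934.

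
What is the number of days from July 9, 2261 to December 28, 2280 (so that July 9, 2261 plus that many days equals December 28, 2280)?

Jul 9, 2261 → Jul 9, 2262: 365 days.
Jul 9, 2262 → Jul 9, 2263: 365 days.
Jul 9, 2263 → Jul 9, 2264: 366 days (Feb 29, 2264 is in that span).
Jul 9, 2264 → Jul 9, 2265: 365 days.
Jul 9, 2265 → Jul 9, 2266: 365 days.
Jul 9, 2266 → Jul 9, 2267: 365 days.
Jul 9, 2267 → Jul 9, 2268: 366 days (Feb 29, 2268 is in that span).
Jul 9, 2268 → Jul 9, 2269: 365 days.
Jul 9, 2269 → Jul 9, 2270: 365 days.
Jul 9, 2270 → Jul 9, 2271: 365 days.
Jul 9, 2271 → Jul 9, 2272: 366 days (Feb 29, 2272 is in that span).
Jul 9, 2272 → Jul 9, 2273: 365 days.
Jul 9, 2273 → Jul 9, 2274: 365 days.
Jul 9, 2274 → Jul 9, 2275: 365 days.
Jul 9, 2275 → Jul 9, 2276: 366 days (Feb 29, 2276 is in that span).
Jul 9, 2276 → Jul 9, 2277: 365 days.
Jul 9, 2277 → Jul 9, 2278: 365 days.
Jul 9, 2278 → Jul 9, 2279: 365 days.
Jul 9, 2279 → Jul 9, 2280: 366 days (Feb 29, 2280 is in that span).
Jul 9, 2280 → Aug 9, 2280: 31 days (July has 31).
Aug 9, 2280 → Sep 9, 2280: 31 days (August has 31).
Sep 9, 2280 → Oct 9, 2280: 30 days (September has 30).
Oct 9, 2280 → Nov 9, 2280: 31 days (October has 31).
Nov 9, 2280 → Dec 9, 2280: 30 days (November has 30).
Dec 9, 2280 → Dec 28, 2280: 19 days.
Total: 7112 days.

7112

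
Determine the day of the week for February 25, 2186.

Saturday

Doomsday rule: the anchor day for the 2100s is Sunday. For year 86: 86÷12 = 7 r 2, and 2÷4 = 0, so 7+2+0 = 9.
Sunday + 9 ≡ Tuesday — that's 2186's doomsday.
In February the doomsday date is Feb 28 (2186 is not a leap year).
Feb 25 is 3 days before Feb 28; 3 mod 7 = 3, so Tuesday − 3 = Saturday.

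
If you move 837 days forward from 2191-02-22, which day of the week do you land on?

Saturday

Feb 22, 2191 is a Tuesday.
837 mod 7 = 4, so 837 days after a Tuesday is Tuesday + 4 = Saturday.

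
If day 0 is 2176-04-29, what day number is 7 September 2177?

496

Apr 29, 2176 → Apr 29, 2177: 365 days.
Apr 29, 2177 → May 29, 2177: 30 days (April has 30).
May 29, 2177 → Jun 29, 2177: 31 days (May has 31).
Jun 29, 2177 → Jul 29, 2177: 30 days (June has 30).
Jul 29, 2177 → Aug 29, 2177: 31 days (July has 31).
Aug 29, 2177 → Sep 7, 2177: 9 days.
Total: 496 days.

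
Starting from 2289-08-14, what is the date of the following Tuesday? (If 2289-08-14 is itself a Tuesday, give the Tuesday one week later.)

August 20, 2289

Aug 14, 2289 is a Wednesday.
From Wednesday to the next Tuesday is 6 days.
Aug 14, 2289 + 6 = Aug 20, 2289.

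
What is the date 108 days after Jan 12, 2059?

April 30, 2059

Jan has 31 days: +20 → Feb 1, 2059 (88 left).
Feb has 28 days: +28 → Mar 1, 2059 (60 left).
Mar has 31 days: +31 → Apr 1, 2059 (29 left).
+29 → Apr 30, 2059.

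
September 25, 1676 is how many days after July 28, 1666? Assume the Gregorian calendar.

Jul 28, 1666 → Jul 28, 1667: 365 days.
Jul 28, 1667 → Jul 28, 1668: 366 days (Feb 29, 1668 is in that span).
Jul 28, 1668 → Jul 28, 1669: 365 days.
Jul 28, 1669 → Jul 28, 1670: 365 days.
Jul 28, 1670 → Jul 28, 1671: 365 days.
Jul 28, 1671 → Jul 28, 1672: 366 days (Feb 29, 1672 is in that span).
Jul 28, 1672 → Jul 28, 1673: 365 days.
Jul 28, 1673 → Jul 28, 1674: 365 days.
Jul 28, 1674 → Jul 28, 1675: 365 days.
Jul 28, 1675 → Jul 28, 1676: 366 days (Feb 29, 1676 is in that span).
Jul 28, 1676 → Aug 28, 1676: 31 days (July has 31).
Aug 28, 1676 → Sep 25, 1676: 28 days.
Total: 3712 days.

3712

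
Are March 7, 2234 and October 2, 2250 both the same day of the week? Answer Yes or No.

From Mar 7, 2234 to Oct 2, 2250 is 6053 days.
6053 mod 7 = 5, so they are different weekdays.
(Mar 7, 2234 is a Friday; Oct 2, 2250 is a Wednesday.)

No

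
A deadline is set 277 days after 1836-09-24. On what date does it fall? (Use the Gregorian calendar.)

Sep has 30 days: +7 → Oct 1, 1836 (270 left).
Oct has 31 days: +31 → Nov 1, 1836 (239 left).
Nov has 30 days: +30 → Dec 1, 1836 (209 left).
Dec has 31 days: +31 → Jan 1, 1837 (178 left).
Jan has 31 days: +31 → Feb 1, 1837 (147 left).
Feb has 28 days: +28 → Mar 1, 1837 (119 left).
Mar has 31 days: +31 → Apr 1, 1837 (88 left).
Apr has 30 days: +30 → May 1, 1837 (58 left).
May has 31 days: +31 → Jun 1, 1837 (27 left).
+27 → Jun 28, 1837.

June 28, 1837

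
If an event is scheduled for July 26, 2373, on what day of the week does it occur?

Thursday

Doomsday rule: the anchor day for the 2300s is Wednesday. For year 73: 73÷12 = 6 r 1, and 1÷4 = 0, so 6+1+0 = 7.
Wednesday + 7 ≡ Wednesday — that's 2373's doomsday.
In July the doomsday date is Jul 11.
Jul 26 is 15 days after Jul 11; 15 mod 7 = 1, so Wednesday + 1 = Thursday.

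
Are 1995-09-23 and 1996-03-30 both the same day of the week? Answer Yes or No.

From Sep 23, 1995 to Mar 30, 1996 is 189 days.
189 mod 7 = 0, so they are the same weekday.
(Sep 23, 1995 is a Saturday; Mar 30, 1996 is a Saturday.)

Yes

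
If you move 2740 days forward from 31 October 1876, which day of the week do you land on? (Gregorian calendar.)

First find the weekday of Oct 31, 1876. Doomsday rule: the anchor day for the 1800s is Friday. For year 76: 76÷12 = 6 r 4, and 4÷4 = 1, so 6+4+1 = 11.
Friday + 11 ≡ Tuesday — that's 1876's doomsday.
In October the doomsday date is Oct 10.
Oct 31 is 21 days after Oct 10; 21 mod 7 = 0, so Tuesday + 0 = Tuesday.
2740 mod 7 = 3, so 2740 days after a Tuesday is Tuesday + 3 = Friday.

Friday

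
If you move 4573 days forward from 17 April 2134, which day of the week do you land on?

First find the weekday of Apr 17, 2134. Doomsday rule: the anchor day for the 2100s is Sunday. For year 34: 34÷12 = 2 r 10, and 10÷4 = 2, so 2+10+2 = 14.
Sunday + 14 ≡ Sunday — that's 2134's doomsday.
In April the doomsday date is Apr 4.
Apr 17 is 13 days after Apr 4; 13 mod 7 = 6, so Sunday + 6 = Saturday.
4573 mod 7 = 2, so 4573 days after a Saturday is Saturday + 2 = Monday.

Monday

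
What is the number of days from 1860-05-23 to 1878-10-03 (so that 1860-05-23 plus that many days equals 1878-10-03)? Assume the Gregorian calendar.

May 23, 1860 → May 23, 1861: 365 days.
May 23, 1861 → May 23, 1862: 365 days.
May 23, 1862 → May 23, 1863: 365 days.
May 23, 1863 → May 23, 1864: 366 days (Feb 29, 1864 is in that span).
May 23, 1864 → May 23, 1865: 365 days.
May 23, 1865 → May 23, 1866: 365 days.
May 23, 1866 → May 23, 1867: 365 days.
May 23, 1867 → May 23, 1868: 366 days (Feb 29, 1868 is in that span).
May 23, 1868 → May 23, 1869: 365 days.
May 23, 1869 → May 23, 1870: 365 days.
May 23, 1870 → May 23, 1871: 365 days.
May 23, 1871 → May 23, 1872: 366 days (Feb 29, 1872 is in that span).
May 23, 1872 → May 23, 1873: 365 days.
May 23, 1873 → May 23, 1874: 365 days.
May 23, 1874 → May 23, 1875: 365 days.
May 23, 1875 → May 23, 1876: 366 days (Feb 29, 1876 is in that span).
May 23, 1876 → May 23, 1877: 365 days.
May 23, 1877 → May 23, 1878: 365 days.
May 23, 1878 → Jun 23, 1878: 31 days (May has 31).
Jun 23, 1878 → Jul 23, 1878: 30 days (June has 30).
Jul 23, 1878 → Aug 23, 1878: 31 days (July has 31).
Aug 23, 1878 → Sep 23, 1878: 31 days (August has 31).
Sep 23, 1878 → Oct 3, 1878: 10 days.
Total: 6707 days.

6707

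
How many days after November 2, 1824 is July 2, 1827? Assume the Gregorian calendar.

972

Nov 2, 1824 → Nov 2, 1825: 365 days.
Nov 2, 1825 → Nov 2, 1826: 365 days.
Nov 2, 1826 → Dec 2, 1826: 30 days (November has 30).
Dec 2, 1826 → Jan 2, 1827: 31 days (December has 31).
Jan 2, 1827 → Feb 2, 1827: 31 days (January has 31).
Feb 2, 1827 → Mar 2, 1827: 28 days (February has 28).
Mar 2, 1827 → Apr 2, 1827: 31 days (March has 31).
Apr 2, 1827 → May 2, 1827: 30 days (April has 30).
May 2, 1827 → Jun 2, 1827: 31 days (May has 31).
Jun 2, 1827 → Jul 2, 1827: 30 days.
Total: 972 days.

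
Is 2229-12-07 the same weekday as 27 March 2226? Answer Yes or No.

Yes

From Mar 27, 2226 to Dec 7, 2229 is 1351 days.
1351 mod 7 = 0, so they are the same weekday.
(Mar 27, 2226 is a Monday; Dec 7, 2229 is a Monday.)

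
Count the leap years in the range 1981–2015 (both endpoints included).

Multiples of 4 in [1981,2015]: 8.
Of those, multiples of 100: 1 (not leap unless ÷400).
Multiples of 400: 1.
Leap years = 8 − 1 + 1 = 8.

8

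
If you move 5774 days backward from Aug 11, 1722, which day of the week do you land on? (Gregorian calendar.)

Wednesday

Aug 11, 1722 is a Tuesday.
5774 mod 7 = 6, so 5774 days before a Tuesday is Tuesday − 6 = Wednesday.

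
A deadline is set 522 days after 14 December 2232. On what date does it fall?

+365 (one year) → Dec 14, 2233 (157 left).
Dec has 31 days: +18 → Jan 1, 2234 (139 left).
Jan has 31 days: +31 → Feb 1, 2234 (108 left).
Feb has 28 days: +28 → Mar 1, 2234 (80 left).
Mar has 31 days: +31 → Apr 1, 2234 (49 left).
Apr has 30 days: +30 → May 1, 2234 (19 left).
+19 → May 20, 2234.

May 20, 2234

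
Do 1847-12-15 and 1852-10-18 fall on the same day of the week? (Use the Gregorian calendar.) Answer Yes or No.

No

From Dec 15, 1847 to Oct 18, 1852 is 1769 days.
1769 mod 7 = 5, so they are different weekdays.
(Dec 15, 1847 is a Wednesday; Oct 18, 1852 is a Monday.)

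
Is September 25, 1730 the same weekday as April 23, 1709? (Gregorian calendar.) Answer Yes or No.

No

From Apr 23, 1709 to Sep 25, 1730 is 7825 days.
7825 mod 7 = 6, so they are different weekdays.
(Apr 23, 1709 is a Tuesday; Sep 25, 1730 is a Monday.)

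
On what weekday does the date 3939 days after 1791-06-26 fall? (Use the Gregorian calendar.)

Friday

Jun 26, 1791 is a Sunday.
3939 mod 7 = 5, so 3939 days after a Sunday is Sunday + 5 = Friday.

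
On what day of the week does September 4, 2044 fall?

January 1, 2044 is a Friday.
Jan 1, 2044 → Feb 1, 2044: 31 days (January has 31).
Feb 1, 2044 → Mar 1, 2044: 29 days (February has 29).
Mar 1, 2044 → Apr 1, 2044: 31 days (March has 31).
Apr 1, 2044 → May 1, 2044: 30 days (April has 30).
May 1, 2044 → Jun 1, 2044: 31 days (May has 31).
Jun 1, 2044 → Jul 1, 2044: 30 days (June has 30).
Jul 1, 2044 → Aug 1, 2044: 31 days (July has 31).
Aug 1, 2044 → Sep 1, 2044: 31 days (August has 31).
Sep 1, 2044 → Sep 4, 2044: 3 days.
Total: 247 days.
247 mod 7 = 2, so Friday + 2 = Sunday.

Sunday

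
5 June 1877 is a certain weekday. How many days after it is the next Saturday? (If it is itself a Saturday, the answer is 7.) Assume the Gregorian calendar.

4

Jun 5, 1877 is a Tuesday.
From Tuesday to the next Saturday is 4 days.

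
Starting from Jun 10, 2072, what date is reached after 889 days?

+365 (one year) → Jun 10, 2073 (524 left).
+365 (one year) → Jun 10, 2074 (159 left).
Jun has 30 days: +21 → Jul 1, 2074 (138 left).
Jul has 31 days: +31 → Aug 1, 2074 (107 left).
Aug has 31 days: +31 → Sep 1, 2074 (76 left).
Sep has 30 days: +30 → Oct 1, 2074 (46 left).
Oct has 31 days: +31 → Nov 1, 2074 (15 left).
+15 → Nov 16, 2074.

November 16, 2074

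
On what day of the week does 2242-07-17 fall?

Sunday

Doomsday rule: the anchor day for the 2200s is Friday. For year 42: 42÷12 = 3 r 6, and 6÷4 = 1, so 3+6+1 = 10.
Friday + 10 ≡ Monday — that's 2242's doomsday.
In July the doomsday date is Jul 11.
Jul 17 is 6 days after Jul 11; 6 mod 7 = 6, so Monday + 6 = Sunday.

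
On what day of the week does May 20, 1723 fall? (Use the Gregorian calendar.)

Doomsday rule: the anchor day for the 1700s is Sunday. For year 23: 23÷12 = 1 r 11, and 11÷4 = 2, so 1+11+2 = 14.
Sunday + 14 ≡ Sunday — that's 1723's doomsday.
In May the doomsday date is May 9.
May 20 is 11 days after May 9; 11 mod 7 = 4, so Sunday + 4 = Thursday.

Thursday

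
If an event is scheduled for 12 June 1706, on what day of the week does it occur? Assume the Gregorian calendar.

Saturday

Doomsday rule: the anchor day for the 1700s is Sunday. For year 06: 6÷12 = 0 r 6, and 6÷4 = 1, so 0+6+1 = 7.
Sunday + 7 ≡ Sunday — that's 1706's doomsday.
In June the doomsday date is Jun 6.
Jun 12 is 6 days after Jun 6; 6 mod 7 = 6, so Sunday + 6 = Saturday.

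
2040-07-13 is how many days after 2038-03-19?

847

Mar 19, 2038 → Mar 19, 2039: 365 days.
Mar 19, 2039 → Mar 19, 2040: 366 days (Feb 29, 2040 is in that span).
Mar 19, 2040 → Apr 19, 2040: 31 days (March has 31).
Apr 19, 2040 → May 19, 2040: 30 days (April has 30).
May 19, 2040 → Jun 19, 2040: 31 days (May has 31).
Jun 19, 2040 → Jul 13, 2040: 24 days.
Total: 847 days.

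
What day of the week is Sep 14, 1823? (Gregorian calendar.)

Doomsday rule: the anchor day for the 1800s is Friday. For year 23: 23÷12 = 1 r 11, and 11÷4 = 2, so 1+11+2 = 14.
Friday + 14 ≡ Friday — that's 1823's doomsday.
In September the doomsday date is Sep 5.
Sep 14 is 9 days after Sep 5; 9 mod 7 = 2, so Friday + 2 = Sunday.

Sunday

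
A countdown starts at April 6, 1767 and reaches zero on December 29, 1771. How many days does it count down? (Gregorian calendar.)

Apr 6, 1767 → Apr 6, 1768: 366 days (Feb 29, 1768 is in that span).
Apr 6, 1768 → Apr 6, 1769: 365 days.
Apr 6, 1769 → Apr 6, 1770: 365 days.
Apr 6, 1770 → Apr 6, 1771: 365 days.
Apr 6, 1771 → May 6, 1771: 30 days (April has 30).
May 6, 1771 → Jun 6, 1771: 31 days (May has 31).
Jun 6, 1771 → Jul 6, 1771: 30 days (June has 30).
Jul 6, 1771 → Aug 6, 1771: 31 days (July has 31).
Aug 6, 1771 → Sep 6, 1771: 31 days (August has 31).
Sep 6, 1771 → Oct 6, 1771: 30 days (September has 30).
Oct 6, 1771 → Nov 6, 1771: 31 days (October has 31).
Nov 6, 1771 → Dec 6, 1771: 30 days (November has 30).
Dec 6, 1771 → Dec 29, 1771: 23 days.
Total: 1728 days.

1728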